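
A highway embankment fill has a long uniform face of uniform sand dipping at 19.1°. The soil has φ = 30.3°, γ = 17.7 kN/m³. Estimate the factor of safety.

FS = 1.69

For a dry cohesionless infinite slope the factor of safety is FS = tanφ / tanβ.
FS = tan30.3° / tan19.1° = 0.5844 / 0.3463 = 1.688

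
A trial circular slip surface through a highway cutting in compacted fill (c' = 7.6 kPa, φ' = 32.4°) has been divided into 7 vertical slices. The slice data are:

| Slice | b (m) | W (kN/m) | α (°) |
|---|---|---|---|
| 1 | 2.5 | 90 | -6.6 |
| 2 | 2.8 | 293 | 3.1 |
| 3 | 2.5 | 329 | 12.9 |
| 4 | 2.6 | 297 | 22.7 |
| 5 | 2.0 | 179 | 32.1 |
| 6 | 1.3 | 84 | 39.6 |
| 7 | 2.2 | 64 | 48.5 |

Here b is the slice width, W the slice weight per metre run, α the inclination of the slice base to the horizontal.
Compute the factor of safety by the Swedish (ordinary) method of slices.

Ordinary method of slices: FS = Σ[c'·Δl_i + (W_i cosα_i)·tanφ'] / Σ W_i sinα_i, with Δl_i = b_i / cosα_i.
Slice 1: Δl = 2.5/cos(-6.6°) = 2.517 m; N'_1 = 90·cos(-6.6°) = 89.4; c'Δl = 19.13; W sinα = -10.3
Slice 2: Δl = 2.8/cos3.1° = 2.804 m; N'_2 = 293·cos3.1° = 292.6; c'Δl = 21.31; W sinα = 15.8
Slice 3: Δl = 2.5/cos12.9° = 2.565 m; N'_3 = 329·cos12.9° = 320.7; c'Δl = 19.49; W sinα = 73.4
Slice 4: Δl = 2.6/cos22.7° = 2.818 m; N'_4 = 297·cos22.7° = 274.0; c'Δl = 21.42; W sinα = 114.6
Slice 5: Δl = 2.0/cos32.1° = 2.361 m; N'_5 = 179·cos32.1° = 151.6; c'Δl = 17.94; W sinα = 95.1
Slice 6: Δl = 1.3/cos39.6° = 1.687 m; N'_6 = 84·cos39.6° = 64.7; c'Δl = 12.82; W sinα = 53.5
Slice 7: Δl = 2.2/cos48.5° = 3.320 m; N'_7 = 64·cos48.5° = 42.4; c'Δl = 25.23; W sinα = 47.9
Σc'Δl = 137.3 kN/m; ΣN' = 1235.4 kN/m; ΣW sinα = 390.2 kN/m
Resisting = 137.3 + 1235.4·tan32.4° = 137.3 + 784.0 = 921.4 kN/m
FS = 921.4 / 390.2 = 2.362

FS = 2.36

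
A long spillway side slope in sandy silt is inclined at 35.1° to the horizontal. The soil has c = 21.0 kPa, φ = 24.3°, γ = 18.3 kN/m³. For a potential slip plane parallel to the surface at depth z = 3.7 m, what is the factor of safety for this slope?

For an infinite slope with a slip plane parallel to the surface (no pore pressure): FS = [c + γz cos²β tanφ] / [γz sinβ cosβ].
γz = 18.3·3.7 = 67.71 kN/m²
Numerator = 21.0 + 67.71·cos²35.1°·tan24.3° = 21.0 + 67.71·0.6694·0.4515 = 41.464 kPa
Denominator = 67.71·sin35.1°·cos35.1° = 67.71·0.5750·0.8181 = 31.854 kPa
FS = 41.464 / 31.854 = 1.302

FS = 1.30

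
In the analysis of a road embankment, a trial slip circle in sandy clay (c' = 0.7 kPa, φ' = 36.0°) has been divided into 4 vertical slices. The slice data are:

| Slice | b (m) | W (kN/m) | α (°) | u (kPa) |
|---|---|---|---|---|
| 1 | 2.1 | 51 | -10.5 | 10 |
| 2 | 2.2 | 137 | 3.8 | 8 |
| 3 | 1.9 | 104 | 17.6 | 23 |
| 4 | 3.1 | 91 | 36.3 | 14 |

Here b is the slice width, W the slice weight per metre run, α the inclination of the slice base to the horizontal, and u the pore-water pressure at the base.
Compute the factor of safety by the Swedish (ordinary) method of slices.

FS = 1.97

Ordinary method of slices: FS = Σ[c'·Δl_i + (W_i cosα_i − u_i·Δl_i)·tanφ'] / Σ W_i sinα_i, with Δl_i = b_i / cosα_i.
Slice 1: Δl = 2.1/cos(-10.5°) = 2.136 m; N'_1 = 51·cos(-10.5°) − 10·2.136 = 28.8; c'Δl = 1.50; W sinα = -9.3
Slice 2: Δl = 2.2/cos3.8° = 2.205 m; N'_2 = 137·cos3.8° − 8·2.205 = 119.1; c'Δl = 1.54; W sinα = 9.1
Slice 3: Δl = 1.9/cos17.6° = 1.993 m; N'_3 = 104·cos17.6° − 23·1.993 = 53.3; c'Δl = 1.40; W sinα = 31.4
Slice 4: Δl = 3.1/cos36.3° = 3.846 m; N'_4 = 91·cos36.3° − 14·3.846 = 19.5; c'Δl = 2.69; W sinα = 53.9
Σc'Δl = 7.1 kN/m; ΣN' = 220.6 kN/m; ΣW sinα = 85.1 kN/m
Resisting = 7.1 + 220.6·tan36.0° = 7.1 + 160.3 = 167.4 kN/m
FS = 167.4 / 85.1 = 1.967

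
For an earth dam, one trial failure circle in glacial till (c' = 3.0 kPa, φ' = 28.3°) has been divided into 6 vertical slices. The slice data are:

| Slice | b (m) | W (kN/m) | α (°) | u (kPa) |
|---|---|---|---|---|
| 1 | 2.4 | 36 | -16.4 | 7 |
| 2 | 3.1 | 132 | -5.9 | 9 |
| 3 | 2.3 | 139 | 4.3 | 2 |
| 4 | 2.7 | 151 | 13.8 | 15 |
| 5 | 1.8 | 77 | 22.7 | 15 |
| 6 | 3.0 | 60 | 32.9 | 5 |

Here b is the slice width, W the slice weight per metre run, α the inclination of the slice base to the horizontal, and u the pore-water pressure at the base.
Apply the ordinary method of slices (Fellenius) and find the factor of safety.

Ordinary method of slices: FS = Σ[c'·Δl_i + (W_i cosα_i − u_i·Δl_i)·tanφ'] / Σ W_i sinα_i, with Δl_i = b_i / cosα_i.
Slice 1: Δl = 2.4/cos(-16.4°) = 2.502 m; N'_1 = 36·cos(-16.4°) − 7·2.502 = 17.0; c'Δl = 7.51; W sinα = -10.2
Slice 2: Δl = 3.1/cos(-5.9°) = 3.117 m; N'_2 = 132·cos(-5.9°) − 9·3.117 = 103.3; c'Δl = 9.35; W sinα = -13.6
Slice 3: Δl = 2.3/cos4.3° = 2.306 m; N'_3 = 139·cos4.3° − 2·2.306 = 134.0; c'Δl = 6.92; W sinα = 10.4
Slice 4: Δl = 2.7/cos13.8° = 2.780 m; N'_4 = 151·cos13.8° − 15·2.780 = 104.9; c'Δl = 8.34; W sinα = 36.0
Slice 5: Δl = 1.8/cos22.7° = 1.951 m; N'_5 = 77·cos22.7° − 15·1.951 = 41.8; c'Δl = 5.85; W sinα = 29.7
Slice 6: Δl = 3.0/cos32.9° = 3.573 m; N'_6 = 60·cos32.9° − 5·3.573 = 32.5; c'Δl = 10.72; W sinα = 32.6
Σc'Δl = 48.7 kN/m; ΣN' = 433.5 kN/m; ΣW sinα = 85.0 kN/m
Resisting = 48.7 + 433.5·tan28.3° = 48.7 + 233.4 = 282.1 kN/m
FS = 282.1 / 85.0 = 3.318

FS = 3.32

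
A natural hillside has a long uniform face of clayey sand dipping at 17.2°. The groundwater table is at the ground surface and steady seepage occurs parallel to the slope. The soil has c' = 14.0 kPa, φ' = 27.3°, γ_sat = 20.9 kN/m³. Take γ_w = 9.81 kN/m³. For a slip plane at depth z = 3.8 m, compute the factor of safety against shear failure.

With seepage parallel to the slope and the water table at the surface, the effective normal stress on the slip plane uses the buoyant unit weight γ' = γ_sat − γ_w while the driving shear stress uses γ_sat:
FS = [c' + γ' z cos²β tanφ'] / [γ_sat z sinβ cosβ]
γ' = 20.9 − 9.81 = 11.09 kN/m³
Numerator = 14.0 + 11.09·3.8·cos²17.2°·tan27.3° = 14.0 + 11.09·3.8·0.9126·0.5161 = 33.849 kPa
Denominator = 20.9·3.8·sin17.2°·cos17.2° = 20.9·3.8·0.2957·0.9553 = 22.435 kPa
FS = 33.849 / 22.435 = 1.509

FS = 1.51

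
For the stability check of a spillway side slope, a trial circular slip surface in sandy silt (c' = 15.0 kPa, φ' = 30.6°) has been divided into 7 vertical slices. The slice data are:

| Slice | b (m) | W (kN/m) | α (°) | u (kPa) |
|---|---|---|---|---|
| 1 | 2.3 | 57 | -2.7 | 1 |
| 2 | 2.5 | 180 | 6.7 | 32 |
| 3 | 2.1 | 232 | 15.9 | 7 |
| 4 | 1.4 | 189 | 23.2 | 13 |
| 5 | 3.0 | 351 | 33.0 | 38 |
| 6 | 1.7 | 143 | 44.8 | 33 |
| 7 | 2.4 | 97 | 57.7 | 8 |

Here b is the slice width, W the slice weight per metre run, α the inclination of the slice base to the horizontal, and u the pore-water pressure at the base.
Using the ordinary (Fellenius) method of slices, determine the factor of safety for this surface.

Ordinary method of slices: FS = Σ[c'·Δl_i + (W_i cosα_i − u_i·Δl_i)·tanφ'] / Σ W_i sinα_i, with Δl_i = b_i / cosα_i.
Slice 1: Δl = 2.3/cos(-2.7°) = 2.303 m; N'_1 = 57·cos(-2.7°) − 1·2.303 = 54.6; c'Δl = 34.54; W sinα = -2.7
Slice 2: Δl = 2.5/cos6.7° = 2.517 m; N'_2 = 180·cos6.7° − 32·2.517 = 98.2; c'Δl = 37.76; W sinα = 21.0
Slice 3: Δl = 2.1/cos15.9° = 2.184 m; N'_3 = 232·cos15.9° − 7·2.184 = 207.8; c'Δl = 32.75; W sinα = 63.6
Slice 4: Δl = 1.4/cos23.2° = 1.523 m; N'_4 = 189·cos23.2° − 13·1.523 = 153.9; c'Δl = 22.85; W sinα = 74.5
Slice 5: Δl = 3.0/cos33.0° = 3.577 m; N'_5 = 351·cos33.0° − 38·3.577 = 158.4; c'Δl = 53.66; W sinα = 191.2
Slice 6: Δl = 1.7/cos44.8° = 2.396 m; N'_6 = 143·cos44.8° − 33·2.396 = 22.4; c'Δl = 35.94; W sinα = 100.8
Slice 7: Δl = 2.4/cos57.7° = 4.491 m; N'_7 = 97·cos57.7° − 8·4.491 = 15.9; c'Δl = 67.37; W sinα = 82.0
Σc'Δl = 284.9 kN/m; ΣN' = 711.4 kN/m; ΣW sinα = 530.3 kN/m
Resisting = 284.9 + 711.4·tan30.6° = 284.9 + 420.7 = 705.6 kN/m
FS = 705.6 / 530.3 = 1.331

FS = 1.33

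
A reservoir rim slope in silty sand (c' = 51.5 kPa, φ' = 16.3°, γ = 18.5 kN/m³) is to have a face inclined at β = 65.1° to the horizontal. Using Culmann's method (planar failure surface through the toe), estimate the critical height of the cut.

H_c = 28.40 m

Culmann's analysis gives the critical failure plane at α_cr = (β + φ')/2 = (65.1 + 16.3)/2 = 40.7°, and the critical height
H_c = (4c'/γ) · sinβ cosφ' / [1 − cos(β − φ')]
    = (4·51.5/18.5) · sin65.1°·cos16.3° / [1 − cos(48.8°)]
    = 11.135 · 0.9070·0.9598 / [1 − 0.6587]
    = 11.135 · 0.8706 / 0.3413
    = 28.40 m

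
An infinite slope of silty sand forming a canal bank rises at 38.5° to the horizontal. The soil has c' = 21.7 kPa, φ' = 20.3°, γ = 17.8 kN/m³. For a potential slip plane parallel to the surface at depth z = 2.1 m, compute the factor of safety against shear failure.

FS = 1.66

For an infinite slope with a slip plane parallel to the surface (no pore pressure): FS = [c' + γz cos²β tanφ'] / [γz sinβ cosβ].
γz = 17.8·2.1 = 37.38 kN/m²
Numerator = 21.7 + 37.38·cos²38.5°·tan20.3° = 21.7 + 37.38·0.6125·0.3699 = 30.169 kPa
Denominator = 37.38·sin38.5°·cos38.5° = 37.38·0.6225·0.7826 = 18.211 kPa
FS = 30.169 / 18.211 = 1.657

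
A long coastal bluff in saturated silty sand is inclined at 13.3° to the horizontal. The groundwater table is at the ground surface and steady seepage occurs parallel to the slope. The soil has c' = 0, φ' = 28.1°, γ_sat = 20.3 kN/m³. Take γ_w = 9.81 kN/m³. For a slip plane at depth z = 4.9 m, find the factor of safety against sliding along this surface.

With seepage parallel to the slope and the water table at the surface, the effective normal stress on the slip plane uses the buoyant unit weight γ' = γ_sat − γ_w while the driving shear stress uses γ_sat:
FS = [c' + γ' z cos²β tanφ'] / [γ_sat z sinβ cosβ]
(For c' = 0 this reduces to FS = (γ'/γ_sat)·tanφ'/tanβ.)
γ' = 20.3 − 9.81 = 10.49 kN/m³
Numerator = 0.0 + 10.49·4.9·cos²13.3°·tan28.1° = 0.0 + 10.49·4.9·0.9471·0.5340 = 25.993 kPa
Denominator = 20.3·4.9·sin13.3°·cos13.3° = 20.3·4.9·0.2300·0.9732 = 22.269 kPa
FS = 25.993 / 22.269 = 1.167

FS = 1.17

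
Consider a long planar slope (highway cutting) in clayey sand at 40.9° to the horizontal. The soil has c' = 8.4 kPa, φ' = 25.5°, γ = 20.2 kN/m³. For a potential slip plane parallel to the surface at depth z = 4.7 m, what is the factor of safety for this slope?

For an infinite slope with a slip plane parallel to the surface (no pore pressure): FS = [c' + γz cos²β tanφ'] / [γz sinβ cosβ].
γz = 20.2·4.7 = 94.94 kN/m²
Numerator = 8.4 + 94.94·cos²40.9°·tan25.5° = 8.4 + 94.94·0.5713·0.4770 = 34.271 kPa
Denominator = 94.94·sin40.9°·cos40.9° = 94.94·0.6547·0.7559 = 46.985 kPa
FS = 34.271 / 46.985 = 0.729

FS = 0.73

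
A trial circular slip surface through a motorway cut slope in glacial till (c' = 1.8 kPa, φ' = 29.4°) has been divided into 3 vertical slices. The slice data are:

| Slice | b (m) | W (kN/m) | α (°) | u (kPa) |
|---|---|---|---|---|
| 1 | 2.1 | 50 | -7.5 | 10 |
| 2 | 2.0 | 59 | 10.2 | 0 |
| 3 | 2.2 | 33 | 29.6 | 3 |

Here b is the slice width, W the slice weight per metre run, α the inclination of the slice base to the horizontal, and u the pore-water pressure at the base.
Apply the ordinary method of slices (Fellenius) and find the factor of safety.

FS = 3.59

Ordinary method of slices: FS = Σ[c'·Δl_i + (W_i cosα_i − u_i·Δl_i)·tanφ'] / Σ W_i sinα_i, with Δl_i = b_i / cosα_i.
Slice 1: Δl = 2.1/cos(-7.5°) = 2.118 m; N'_1 = 50·cos(-7.5°) − 10·2.118 = 28.4; c'Δl = 3.81; W sinα = -6.5
Slice 2: Δl = 2.0/cos10.2° = 2.032 m; N'_2 = 59·cos10.2° − 0·2.032 = 58.1; c'Δl = 3.66; W sinα = 10.4
Slice 3: Δl = 2.2/cos29.6° = 2.530 m; N'_3 = 33·cos29.6° − 3·2.530 = 21.1; c'Δl = 4.55; W sinα = 16.3
Σc'Δl = 12.0 kN/m; ΣN' = 107.6 kN/m; ΣW sinα = 20.2 kN/m
Resisting = 12.0 + 107.6·tan29.4° = 12.0 + 60.6 = 72.6 kN/m
FS = 72.6 / 20.2 = 3.592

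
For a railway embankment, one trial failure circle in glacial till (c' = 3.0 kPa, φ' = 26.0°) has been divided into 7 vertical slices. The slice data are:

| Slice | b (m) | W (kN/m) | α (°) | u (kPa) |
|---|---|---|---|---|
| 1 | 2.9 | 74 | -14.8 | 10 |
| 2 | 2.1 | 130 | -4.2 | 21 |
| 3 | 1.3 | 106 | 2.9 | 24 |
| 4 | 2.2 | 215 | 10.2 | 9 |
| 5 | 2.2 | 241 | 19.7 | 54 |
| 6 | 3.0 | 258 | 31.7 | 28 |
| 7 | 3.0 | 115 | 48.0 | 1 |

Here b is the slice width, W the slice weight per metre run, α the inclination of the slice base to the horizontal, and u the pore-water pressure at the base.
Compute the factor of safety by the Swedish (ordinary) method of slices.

FS = 1.24

Ordinary method of slices: FS = Σ[c'·Δl_i + (W_i cosα_i − u_i·Δl_i)·tanφ'] / Σ W_i sinα_i, with Δl_i = b_i / cosα_i.
Slice 1: Δl = 2.9/cos(-14.8°) = 3.000 m; N'_1 = 74·cos(-14.8°) − 10·3.000 = 41.5; c'Δl = 9.00; W sinα = -18.9
Slice 2: Δl = 2.1/cos(-4.2°) = 2.106 m; N'_2 = 130·cos(-4.2°) − 21·2.106 = 85.4; c'Δl = 6.32; W sinα = -9.5
Slice 3: Δl = 1.3/cos2.9° = 1.302 m; N'_3 = 106·cos2.9° − 24·1.302 = 74.6; c'Δl = 3.91; W sinα = 5.4
Slice 4: Δl = 2.2/cos10.2° = 2.235 m; N'_4 = 215·cos10.2° − 9·2.235 = 191.5; c'Δl = 6.71; W sinα = 38.1
Slice 5: Δl = 2.2/cos19.7° = 2.337 m; N'_5 = 241·cos19.7° − 54·2.337 = 100.7; c'Δl = 7.01; W sinα = 81.2
Slice 6: Δl = 3.0/cos31.7° = 3.526 m; N'_6 = 258·cos31.7° − 28·3.526 = 120.8; c'Δl = 10.58; W sinα = 135.6
Slice 7: Δl = 3.0/cos48.0° = 4.483 m; N'_7 = 115·cos48.0° − 1·4.483 = 72.5; c'Δl = 13.45; W sinα = 85.5
Σc'Δl = 57.0 kN/m; ΣN' = 687.0 kN/m; ΣW sinα = 317.3 kN/m
Resisting = 57.0 + 687.0·tan26.0° = 57.0 + 335.1 = 392.1 kN/m
FS = 392.1 / 317.3 = 1.236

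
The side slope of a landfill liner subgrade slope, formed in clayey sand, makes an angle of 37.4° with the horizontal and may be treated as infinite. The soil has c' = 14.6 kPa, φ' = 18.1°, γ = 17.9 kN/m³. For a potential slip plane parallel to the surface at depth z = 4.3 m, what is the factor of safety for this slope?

FS = 0.82

For an infinite slope with a slip plane parallel to the surface (no pore pressure): FS = [c' + γz cos²β tanφ'] / [γz sinβ cosβ].
γz = 17.9·4.3 = 76.97 kN/m²
Numerator = 14.6 + 76.97·cos²37.4°·tan18.1° = 14.6 + 76.97·0.6311·0.3269 = 30.477 kPa
Denominator = 76.97·sin37.4°·cos37.4° = 76.97·0.6074·0.7944 = 37.139 kPa
FS = 30.477 / 37.139 = 0.821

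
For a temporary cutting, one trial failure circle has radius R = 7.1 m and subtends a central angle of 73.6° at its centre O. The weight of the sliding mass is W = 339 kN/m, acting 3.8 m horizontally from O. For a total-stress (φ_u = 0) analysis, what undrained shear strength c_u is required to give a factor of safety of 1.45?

FS = c_u·L_a·R / (W·d), so c_u = FS·W·d / (L_a·R).
Arc length L_a = R·θ = 7.1·(73.6°·π/180) = 7.1·1.2846 = 9.12 m
c_u = 1.45·339·3.8 / (9.12·7.1) = 1867.9 / 64.75 = 28.85 kPa

c_u = 28.8 kPa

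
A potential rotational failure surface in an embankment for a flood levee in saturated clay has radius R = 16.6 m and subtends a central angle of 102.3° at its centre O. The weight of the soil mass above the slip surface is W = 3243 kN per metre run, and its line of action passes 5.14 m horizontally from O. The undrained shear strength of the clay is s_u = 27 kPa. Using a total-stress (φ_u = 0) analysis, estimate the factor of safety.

FS = 0.80

Taking moments about the centre O, the resisting moment is provided by the undrained shear strength acting along the arc:
Arc length L_a = R·θ = 16.6·(102.3°·π/180) = 16.6·1.7855 = 29.64 m
M_R = s_u·L_a·R = 27·29.64·16.6 = 13284.1 kN·m/m
M_D = W·d = 3243·5.14 = 16669.0 kN·m/m
FS = M_R / M_D = 13284.1 / 16669.0 = 0.797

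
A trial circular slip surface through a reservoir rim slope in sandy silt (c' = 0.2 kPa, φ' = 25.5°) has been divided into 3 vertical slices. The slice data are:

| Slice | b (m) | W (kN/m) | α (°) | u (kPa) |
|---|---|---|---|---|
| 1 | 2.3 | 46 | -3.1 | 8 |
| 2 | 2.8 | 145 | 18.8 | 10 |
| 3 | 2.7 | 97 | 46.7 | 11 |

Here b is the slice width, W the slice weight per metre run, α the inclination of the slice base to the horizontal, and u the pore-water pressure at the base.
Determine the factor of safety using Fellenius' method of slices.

Ordinary method of slices: FS = Σ[c'·Δl_i + (W_i cosα_i − u_i·Δl_i)·tanφ'] / Σ W_i sinα_i, with Δl_i = b_i / cosα_i.
Slice 1: Δl = 2.3/cos(-3.1°) = 2.303 m; N'_1 = 46·cos(-3.1°) − 8·2.303 = 27.5; c'Δl = 0.46; W sinα = -2.5
Slice 2: Δl = 2.8/cos18.8° = 2.958 m; N'_2 = 145·cos18.8° − 10·2.958 = 107.7; c'Δl = 0.59; W sinα = 46.7
Slice 3: Δl = 2.7/cos46.7° = 3.937 m; N'_3 = 97·cos46.7° − 11·3.937 = 23.2; c'Δl = 0.79; W sinα = 70.6
Σc'Δl = 1.8 kN/m; ΣN' = 158.4 kN/m; ΣW sinα = 114.8 kN/m
Resisting = 1.8 + 158.4·tan25.5° = 1.8 + 75.6 = 77.4 kN/m
FS = 77.4 / 114.8 = 0.674

FS = 0.67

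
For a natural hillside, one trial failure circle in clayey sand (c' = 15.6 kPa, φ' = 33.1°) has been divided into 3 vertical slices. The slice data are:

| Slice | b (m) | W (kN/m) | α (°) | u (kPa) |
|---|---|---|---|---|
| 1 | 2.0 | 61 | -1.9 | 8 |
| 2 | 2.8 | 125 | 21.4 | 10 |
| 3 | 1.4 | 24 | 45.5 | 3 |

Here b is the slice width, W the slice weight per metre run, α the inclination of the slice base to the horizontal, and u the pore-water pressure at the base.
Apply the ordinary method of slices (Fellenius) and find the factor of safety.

FS = 3.33

Ordinary method of slices: FS = Σ[c'·Δl_i + (W_i cosα_i − u_i·Δl_i)·tanφ'] / Σ W_i sinα_i, with Δl_i = b_i / cosα_i.
Slice 1: Δl = 2.0/cos(-1.9°) = 2.001 m; N'_1 = 61·cos(-1.9°) − 8·2.001 = 45.0; c'Δl = 31.22; W sinα = -2.0
Slice 2: Δl = 2.8/cos21.4° = 3.007 m; N'_2 = 125·cos21.4° − 10·3.007 = 86.3; c'Δl = 46.91; W sinα = 45.6
Slice 3: Δl = 1.4/cos45.5° = 1.997 m; N'_3 = 24·cos45.5° − 3·1.997 = 10.8; c'Δl = 31.16; W sinα = 17.1
Σc'Δl = 109.3 kN/m; ΣN' = 142.1 kN/m; ΣW sinα = 60.7 kN/m
Resisting = 109.3 + 142.1·tan33.1° = 109.3 + 92.6 = 201.9 kN/m
FS = 201.9 / 60.7 = 3.326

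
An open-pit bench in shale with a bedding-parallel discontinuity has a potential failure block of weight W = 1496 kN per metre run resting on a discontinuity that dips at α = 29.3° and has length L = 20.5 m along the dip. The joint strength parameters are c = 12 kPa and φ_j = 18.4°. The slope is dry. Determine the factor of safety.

FS = 0.93

Resolving the block weight along and normal to the plane and applying the Mohr–Coulomb strength on the joint:
N' = W cosα = 1496·cos29.3° = 1304.6 kN/m
Driving force T = W sinα = 1496·sin29.3° = 732.1 kN/m
Resisting force R = c·L + N'·tanφ_j = 12·20.5 + 1304.6·tan18.4° = 246.0 + 434.0 = 680.0 kN/m
FS = R / T = 680.0 / 732.1 = 0.929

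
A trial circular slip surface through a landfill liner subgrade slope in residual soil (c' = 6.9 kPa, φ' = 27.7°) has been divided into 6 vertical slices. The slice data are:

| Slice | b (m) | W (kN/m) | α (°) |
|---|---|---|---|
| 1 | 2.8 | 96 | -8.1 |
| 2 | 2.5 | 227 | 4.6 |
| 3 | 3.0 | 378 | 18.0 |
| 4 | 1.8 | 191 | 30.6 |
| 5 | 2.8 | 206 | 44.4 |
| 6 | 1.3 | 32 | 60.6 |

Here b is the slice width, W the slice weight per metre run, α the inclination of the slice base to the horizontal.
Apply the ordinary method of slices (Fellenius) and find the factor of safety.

FS = 1.66

Ordinary method of slices: FS = Σ[c'·Δl_i + (W_i cosα_i)·tanφ'] / Σ W_i sinα_i, with Δl_i = b_i / cosα_i.
Slice 1: Δl = 2.8/cos(-8.1°) = 2.828 m; N'_1 = 96·cos(-8.1°) = 95.0; c'Δl = 19.51; W sinα = -13.5
Slice 2: Δl = 2.5/cos4.6° = 2.508 m; N'_2 = 227·cos4.6° = 226.3; c'Δl = 17.31; W sinα = 18.2
Slice 3: Δl = 3.0/cos18.0° = 3.154 m; N'_3 = 378·cos18.0° = 359.5; c'Δl = 21.77; W sinα = 116.8
Slice 4: Δl = 1.8/cos30.6° = 2.091 m; N'_4 = 191·cos30.6° = 164.4; c'Δl = 14.43; W sinα = 97.2
Slice 5: Δl = 2.8/cos44.4° = 3.919 m; N'_5 = 206·cos44.4° = 147.2; c'Δl = 27.04; W sinα = 144.1
Slice 6: Δl = 1.3/cos60.6° = 2.648 m; N'_6 = 32·cos60.6° = 15.7; c'Δl = 18.27; W sinα = 27.9
Σc'Δl = 118.3 kN/m; ΣN' = 1008.1 kN/m; ΣW sinα = 390.7 kN/m
Resisting = 118.3 + 1008.1·tan27.7° = 118.3 + 529.3 = 647.6 kN/m
FS = 647.6 / 390.7 = 1.657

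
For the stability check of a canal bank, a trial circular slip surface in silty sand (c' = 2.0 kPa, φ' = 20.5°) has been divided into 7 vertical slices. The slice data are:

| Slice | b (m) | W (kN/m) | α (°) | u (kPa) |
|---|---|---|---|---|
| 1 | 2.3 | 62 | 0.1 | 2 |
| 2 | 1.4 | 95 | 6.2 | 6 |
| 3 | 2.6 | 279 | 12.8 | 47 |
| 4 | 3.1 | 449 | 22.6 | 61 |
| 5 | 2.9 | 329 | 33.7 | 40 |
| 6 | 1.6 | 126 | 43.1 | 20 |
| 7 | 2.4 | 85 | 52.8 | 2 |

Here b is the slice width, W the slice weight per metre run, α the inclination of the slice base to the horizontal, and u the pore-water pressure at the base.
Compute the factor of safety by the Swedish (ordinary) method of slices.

FS = 0.53

Ordinary method of slices: FS = Σ[c'·Δl_i + (W_i cosα_i − u_i·Δl_i)·tanφ'] / Σ W_i sinα_i, with Δl_i = b_i / cosα_i.
Slice 1: Δl = 2.3/cos0.1° = 2.300 m; N'_1 = 62·cos0.1° − 2·2.300 = 57.4; c'Δl = 4.60; W sinα = 0.1
Slice 2: Δl = 1.4/cos6.2° = 1.408 m; N'_2 = 95·cos6.2° − 6·1.408 = 86.0; c'Δl = 2.82; W sinα = 10.3
Slice 3: Δl = 2.6/cos12.8° = 2.666 m; N'_3 = 279·cos12.8° − 47·2.666 = 146.8; c'Δl = 5.33; W sinα = 61.8
Slice 4: Δl = 3.1/cos22.6° = 3.358 m; N'_4 = 449·cos22.6° − 61·3.358 = 209.7; c'Δl = 6.72; W sinα = 172.5
Slice 5: Δl = 2.9/cos33.7° = 3.486 m; N'_5 = 329·cos33.7° − 40·3.486 = 134.3; c'Δl = 6.97; W sinα = 182.5
Slice 6: Δl = 1.6/cos43.1° = 2.191 m; N'_6 = 126·cos43.1° − 20·2.191 = 48.2; c'Δl = 4.38; W sinα = 86.1
Slice 7: Δl = 2.4/cos52.8° = 3.970 m; N'_7 = 85·cos52.8° − 2·3.970 = 43.5; c'Δl = 7.94; W sinα = 67.7
Σc'Δl = 38.8 kN/m; ΣN' = 725.7 kN/m; ΣW sinα = 581.1 kN/m
Resisting = 38.8 + 725.7·tan20.5° = 38.8 + 271.3 = 310.1 kN/m
FS = 310.1 / 581.1 = 0.534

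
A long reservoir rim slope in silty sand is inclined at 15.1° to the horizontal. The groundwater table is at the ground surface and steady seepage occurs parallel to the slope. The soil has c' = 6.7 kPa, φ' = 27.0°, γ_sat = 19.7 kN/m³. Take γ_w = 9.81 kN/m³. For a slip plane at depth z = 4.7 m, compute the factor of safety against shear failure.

With seepage parallel to the slope and the water table at the surface, the effective normal stress on the slip plane uses the buoyant unit weight γ' = γ_sat − γ_w while the driving shear stress uses γ_sat:
FS = [c' + γ' z cos²β tanφ'] / [γ_sat z sinβ cosβ]
γ' = 19.7 − 9.81 = 9.89 kN/m³
Numerator = 6.7 + 9.89·4.7·cos²15.1°·tan27.0° = 6.7 + 9.89·4.7·0.9321·0.5095 = 28.777 kPa
Denominator = 19.7·4.7·sin15.1°·cos15.1° = 19.7·4.7·0.2605·0.9655 = 23.287 kPa
FS = 28.777 / 23.287 = 1.236

FS = 1.24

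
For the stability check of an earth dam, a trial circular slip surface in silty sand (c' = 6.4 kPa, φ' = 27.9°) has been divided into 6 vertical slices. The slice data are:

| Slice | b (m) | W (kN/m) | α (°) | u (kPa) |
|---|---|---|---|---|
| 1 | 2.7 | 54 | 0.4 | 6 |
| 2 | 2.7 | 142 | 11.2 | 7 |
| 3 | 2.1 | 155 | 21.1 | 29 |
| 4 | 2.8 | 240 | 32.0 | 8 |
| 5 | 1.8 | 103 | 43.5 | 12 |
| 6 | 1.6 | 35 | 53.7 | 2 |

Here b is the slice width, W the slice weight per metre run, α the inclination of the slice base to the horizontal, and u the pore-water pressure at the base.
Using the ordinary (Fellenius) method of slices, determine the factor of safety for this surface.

Ordinary method of slices: FS = Σ[c'·Δl_i + (W_i cosα_i − u_i·Δl_i)·tanφ'] / Σ W_i sinα_i, with Δl_i = b_i / cosα_i.
Slice 1: Δl = 2.7/cos0.4° = 2.700 m; N'_1 = 54·cos0.4° − 6·2.700 = 37.8; c'Δl = 17.28; W sinα = 0.4
Slice 2: Δl = 2.7/cos11.2° = 2.752 m; N'_2 = 142·cos11.2° − 7·2.752 = 120.0; c'Δl = 17.62; W sinα = 27.6
Slice 3: Δl = 2.1/cos21.1° = 2.251 m; N'_3 = 155·cos21.1° − 29·2.251 = 79.3; c'Δl = 14.41; W sinα = 55.8
Slice 4: Δl = 2.8/cos32.0° = 3.302 m; N'_4 = 240·cos32.0° − 8·3.302 = 177.1; c'Δl = 21.13; W sinα = 127.2
Slice 5: Δl = 1.8/cos43.5° = 2.481 m; N'_5 = 103·cos43.5° − 12·2.481 = 44.9; c'Δl = 15.88; W sinα = 70.9
Slice 6: Δl = 1.6/cos53.7° = 2.703 m; N'_6 = 35·cos53.7° − 2·2.703 = 15.3; c'Δl = 17.30; W sinα = 28.2
Σc'Δl = 103.6 kN/m; ΣN' = 474.5 kN/m; ΣW sinα = 310.0 kN/m
Resisting = 103.6 + 474.5·tan27.9° = 103.6 + 251.2 = 354.9 kN/m
FS = 354.9 / 310.0 = 1.145

FS = 1.14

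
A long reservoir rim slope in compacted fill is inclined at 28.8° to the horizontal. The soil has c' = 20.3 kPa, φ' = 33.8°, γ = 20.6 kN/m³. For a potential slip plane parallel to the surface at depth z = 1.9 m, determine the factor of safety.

FS = 2.45

For an infinite slope with a slip plane parallel to the surface (no pore pressure): FS = [c' + γz cos²β tanφ'] / [γz sinβ cosβ].
γz = 20.6·1.9 = 39.14 kN/m²
Numerator = 20.3 + 39.14·cos²28.8°·tan33.8° = 20.3 + 39.14·0.7679·0.6694 = 40.421 kPa
Denominator = 39.14·sin28.8°·cos28.8° = 39.14·0.4818·0.8763 = 16.523 kPa
FS = 40.421 / 16.523 = 2.446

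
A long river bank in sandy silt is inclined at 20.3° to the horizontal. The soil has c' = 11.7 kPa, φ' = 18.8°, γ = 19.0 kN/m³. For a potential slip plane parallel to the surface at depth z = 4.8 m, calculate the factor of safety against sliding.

FS = 1.31

For an infinite slope with a slip plane parallel to the surface (no pore pressure): FS = [c' + γz cos²β tanφ'] / [γz sinβ cosβ].
γz = 19.0·4.8 = 91.20 kN/m²
Numerator = 11.7 + 91.20·cos²20.3°·tan18.8° = 11.7 + 91.20·0.8796·0.3404 = 39.010 kPa
Denominator = 91.20·sin20.3°·cos20.3° = 91.20·0.3469·0.9379 = 29.675 kPa
FS = 39.010 / 29.675 = 1.315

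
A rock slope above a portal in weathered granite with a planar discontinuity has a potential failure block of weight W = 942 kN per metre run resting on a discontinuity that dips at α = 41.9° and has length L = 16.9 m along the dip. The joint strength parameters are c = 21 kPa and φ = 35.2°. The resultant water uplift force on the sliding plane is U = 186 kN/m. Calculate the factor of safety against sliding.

Resolving the block weight along and normal to the plane and applying the Mohr–Coulomb strength on the joint:
N' = W cosα − U = 942·cos41.9° − 186 = 515.1 kN/m
Driving force T = W sinα = 942·sin41.9° = 629.1 kN/m
Resisting force R = c·L + N'·tanφ = 21·16.9 + 515.1·tan35.2° = 354.9 + 363.4 = 718.3 kN/m
FS = R / T = 718.3 / 629.1 = 1.142

FS = 1.14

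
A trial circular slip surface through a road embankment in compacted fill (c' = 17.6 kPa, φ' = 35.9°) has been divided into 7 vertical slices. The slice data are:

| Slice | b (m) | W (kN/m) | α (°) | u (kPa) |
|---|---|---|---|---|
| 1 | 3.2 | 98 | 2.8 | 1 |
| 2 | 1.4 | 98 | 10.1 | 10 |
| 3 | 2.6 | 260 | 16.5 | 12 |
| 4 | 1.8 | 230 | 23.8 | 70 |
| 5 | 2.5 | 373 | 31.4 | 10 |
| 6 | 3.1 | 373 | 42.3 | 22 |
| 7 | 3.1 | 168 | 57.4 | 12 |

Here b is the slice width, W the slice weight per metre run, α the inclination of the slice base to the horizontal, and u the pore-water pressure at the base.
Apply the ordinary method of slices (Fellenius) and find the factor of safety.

FS = 1.40

Ordinary method of slices: FS = Σ[c'·Δl_i + (W_i cosα_i − u_i·Δl_i)·tanφ'] / Σ W_i sinα_i, with Δl_i = b_i / cosα_i.
Slice 1: Δl = 3.2/cos2.8° = 3.204 m; N'_1 = 98·cos2.8° − 1·3.204 = 94.7; c'Δl = 56.39; W sinα = 4.8
Slice 2: Δl = 1.4/cos10.1° = 1.422 m; N'_2 = 98·cos10.1° − 10·1.422 = 82.3; c'Δl = 25.03; W sinα = 17.2
Slice 3: Δl = 2.6/cos16.5° = 2.712 m; N'_3 = 260·cos16.5° − 12·2.712 = 216.8; c'Δl = 47.73; W sinα = 73.8
Slice 4: Δl = 1.8/cos23.8° = 1.967 m; N'_4 = 230·cos23.8° − 70·1.967 = 72.7; c'Δl = 34.62; W sinα = 92.8
Slice 5: Δl = 2.5/cos31.4° = 2.929 m; N'_5 = 373·cos31.4° − 10·2.929 = 289.1; c'Δl = 51.55; W sinα = 194.3
Slice 6: Δl = 3.1/cos42.3° = 4.191 m; N'_6 = 373·cos42.3° − 22·4.191 = 183.7; c'Δl = 73.77; W sinα = 251.0
Slice 7: Δl = 3.1/cos57.4° = 5.754 m; N'_7 = 168·cos57.4° − 12·5.754 = 21.5; c'Δl = 101.27; W sinα = 141.5
Σc'Δl = 390.3 kN/m; ΣN' = 960.6 kN/m; ΣW sinα = 775.5 kN/m
Resisting = 390.3 + 960.6·tan35.9° = 390.3 + 695.4 = 1085.7 kN/m
FS = 1085.7 / 775.5 = 1.400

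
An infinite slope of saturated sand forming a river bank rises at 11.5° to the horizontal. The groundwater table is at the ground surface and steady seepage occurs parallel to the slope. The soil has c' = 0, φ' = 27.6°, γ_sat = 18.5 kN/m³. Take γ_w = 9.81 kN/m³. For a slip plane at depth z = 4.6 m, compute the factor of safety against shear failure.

With seepage parallel to the slope and the water table at the surface, the effective normal stress on the slip plane uses the buoyant unit weight γ' = γ_sat − γ_w while the driving shear stress uses γ_sat:
FS = [c' + γ' z cos²β tanφ'] / [γ_sat z sinβ cosβ]
(For c' = 0 this reduces to FS = (γ'/γ_sat)·tanφ'/tanβ.)
γ' = 18.5 − 9.81 = 8.69 kN/m³
Numerator = 0.0 + 8.69·4.6·cos²11.5°·tan27.6° = 0.0 + 8.69·4.6·0.9603·0.5228 = 20.067 kPa
Denominator = 18.5·4.6·sin11.5°·cos11.5° = 18.5·4.6·0.1994·0.9799 = 16.626 kPa
FS = 20.067 / 16.626 = 1.207

FS = 1.21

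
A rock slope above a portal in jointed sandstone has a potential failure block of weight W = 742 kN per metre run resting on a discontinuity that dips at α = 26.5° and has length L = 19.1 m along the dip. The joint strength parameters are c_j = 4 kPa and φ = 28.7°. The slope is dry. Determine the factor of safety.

FS = 1.33

Resolving the block weight along and normal to the plane and applying the Mohr–Coulomb strength on the joint:
N' = W cosα = 742·cos26.5° = 664.0 kN/m
Driving force T = W sinα = 742·sin26.5° = 331.1 kN/m
Resisting force R = c_j·L + N'·tanφ = 4·19.1 + 664.0·tan28.7° = 76.4 + 363.6 = 440.0 kN/m
FS = R / T = 440.0 / 331.1 = 1.329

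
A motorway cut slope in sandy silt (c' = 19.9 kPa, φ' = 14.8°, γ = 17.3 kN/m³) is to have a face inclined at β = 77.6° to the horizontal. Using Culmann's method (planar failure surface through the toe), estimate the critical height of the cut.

H_c = 8.00 m

Culmann's analysis gives the critical failure plane at α_cr = (β + φ')/2 = (77.6 + 14.8)/2 = 46.2°, and the critical height
H_c = (4c'/γ) · sinβ cosφ' / [1 − cos(β − φ')]
    = (4·19.9/17.3) · sin77.6°·cos14.8° / [1 − cos(62.8°)]
    = 4.601 · 0.9767·0.9668 / [1 − 0.4571]
    = 4.601 · 0.9443 / 0.5429
    = 8.00 m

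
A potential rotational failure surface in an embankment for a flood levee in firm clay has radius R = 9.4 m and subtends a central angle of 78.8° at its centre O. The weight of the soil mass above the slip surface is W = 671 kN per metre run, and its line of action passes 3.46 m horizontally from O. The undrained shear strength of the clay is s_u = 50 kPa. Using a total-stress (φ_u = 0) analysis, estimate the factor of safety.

FS = 2.62

Taking moments about the centre O, the resisting moment is provided by the undrained shear strength acting along the arc:
Arc length L_a = R·θ = 9.4·(78.8°·π/180) = 9.4·1.3753 = 12.93 m
M_R = s_u·L_a·R = 50·12.93·9.4 = 6076.2 kN·m/m
M_D = W·d = 671·3.46 = 2321.7 kN·m/m
FS = M_R / M_D = 6076.2 / 2321.7 = 2.617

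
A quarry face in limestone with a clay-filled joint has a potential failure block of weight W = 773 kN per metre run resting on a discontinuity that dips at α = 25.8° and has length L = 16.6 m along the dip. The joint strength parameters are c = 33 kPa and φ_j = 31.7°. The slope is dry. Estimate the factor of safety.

Resolving the block weight along and normal to the plane and applying the Mohr–Coulomb strength on the joint:
N' = W cosα = 773·cos25.8° = 695.9 kN/m
Driving force T = W sinα = 773·sin25.8° = 336.4 kN/m
Resisting force R = c·L + N'·tanφ_j = 33·16.6 + 695.9·tan31.7° = 547.8 + 429.8 = 977.6 kN/m
FS = R / T = 977.6 / 336.4 = 2.906

FS = 2.91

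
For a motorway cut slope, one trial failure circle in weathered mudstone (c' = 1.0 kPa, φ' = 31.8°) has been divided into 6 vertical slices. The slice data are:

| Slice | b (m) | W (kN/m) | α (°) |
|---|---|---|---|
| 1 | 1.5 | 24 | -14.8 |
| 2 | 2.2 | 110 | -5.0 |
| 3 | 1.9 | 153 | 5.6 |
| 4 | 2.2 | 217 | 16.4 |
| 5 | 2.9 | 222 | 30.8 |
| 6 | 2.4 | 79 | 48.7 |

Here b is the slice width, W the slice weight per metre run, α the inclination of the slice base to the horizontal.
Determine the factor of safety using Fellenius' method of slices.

FS = 2.02

Ordinary method of slices: FS = Σ[c'·Δl_i + (W_i cosα_i)·tanφ'] / Σ W_i sinα_i, with Δl_i = b_i / cosα_i.
Slice 1: Δl = 1.5/cos(-14.8°) = 1.551 m; N'_1 = 24·cos(-14.8°) = 23.2; c'Δl = 1.55; W sinα = -6.1
Slice 2: Δl = 2.2/cos(-5.0°) = 2.208 m; N'_2 = 110·cos(-5.0°) = 109.6; c'Δl = 2.21; W sinα = -9.6
Slice 3: Δl = 1.9/cos5.6° = 1.909 m; N'_3 = 153·cos5.6° = 152.3; c'Δl = 1.91; W sinα = 14.9
Slice 4: Δl = 2.2/cos16.4° = 2.293 m; N'_4 = 217·cos16.4° = 208.2; c'Δl = 2.29; W sinα = 61.3
Slice 5: Δl = 2.9/cos30.8° = 3.376 m; N'_5 = 222·cos30.8° = 190.7; c'Δl = 3.38; W sinα = 113.7
Slice 6: Δl = 2.4/cos48.7° = 3.636 m; N'_6 = 79·cos48.7° = 52.1; c'Δl = 3.64; W sinα = 59.3
Σc'Δl = 15.0 kN/m; ΣN' = 736.1 kN/m; ΣW sinα = 233.5 kN/m
Resisting = 15.0 + 736.1·tan31.8° = 15.0 + 456.4 = 471.3 kN/m
FS = 471.3 / 233.5 = 2.019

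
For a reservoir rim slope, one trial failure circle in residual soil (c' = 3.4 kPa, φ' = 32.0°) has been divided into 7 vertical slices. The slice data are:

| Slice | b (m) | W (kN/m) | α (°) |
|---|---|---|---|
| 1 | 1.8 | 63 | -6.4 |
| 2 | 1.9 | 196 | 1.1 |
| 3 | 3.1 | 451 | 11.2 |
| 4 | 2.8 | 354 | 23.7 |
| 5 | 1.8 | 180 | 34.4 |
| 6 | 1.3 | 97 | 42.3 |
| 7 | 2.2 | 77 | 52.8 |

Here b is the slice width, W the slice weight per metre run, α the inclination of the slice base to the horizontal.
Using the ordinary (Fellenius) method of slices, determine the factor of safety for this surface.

FS = 1.91

Ordinary method of slices: FS = Σ[c'·Δl_i + (W_i cosα_i)·tanφ'] / Σ W_i sinα_i, with Δl_i = b_i / cosα_i.
Slice 1: Δl = 1.8/cos(-6.4°) = 1.811 m; N'_1 = 63·cos(-6.4°) = 62.6; c'Δl = 6.16; W sinα = -7.0
Slice 2: Δl = 1.9/cos1.1° = 1.900 m; N'_2 = 196·cos1.1° = 196.0; c'Δl = 6.46; W sinα = 3.8
Slice 3: Δl = 3.1/cos11.2° = 3.160 m; N'_3 = 451·cos11.2° = 442.4; c'Δl = 10.74; W sinα = 87.6
Slice 4: Δl = 2.8/cos23.7° = 3.058 m; N'_4 = 354·cos23.7° = 324.1; c'Δl = 10.40; W sinα = 142.3
Slice 5: Δl = 1.8/cos34.4° = 2.182 m; N'_5 = 180·cos34.4° = 148.5; c'Δl = 7.42; W sinα = 101.7
Slice 6: Δl = 1.3/cos42.3° = 1.758 m; N'_6 = 97·cos42.3° = 71.7; c'Δl = 5.98; W sinα = 65.3
Slice 7: Δl = 2.2/cos52.8° = 3.639 m; N'_7 = 77·cos52.8° = 46.6; c'Δl = 12.37; W sinα = 61.3
Σc'Δl = 59.5 kN/m; ΣN' = 1291.9 kN/m; ΣW sinα = 454.9 kN/m
Resisting = 59.5 + 1291.9·tan32.0° = 59.5 + 807.3 = 866.8 kN/m
FS = 866.8 / 454.9 = 1.905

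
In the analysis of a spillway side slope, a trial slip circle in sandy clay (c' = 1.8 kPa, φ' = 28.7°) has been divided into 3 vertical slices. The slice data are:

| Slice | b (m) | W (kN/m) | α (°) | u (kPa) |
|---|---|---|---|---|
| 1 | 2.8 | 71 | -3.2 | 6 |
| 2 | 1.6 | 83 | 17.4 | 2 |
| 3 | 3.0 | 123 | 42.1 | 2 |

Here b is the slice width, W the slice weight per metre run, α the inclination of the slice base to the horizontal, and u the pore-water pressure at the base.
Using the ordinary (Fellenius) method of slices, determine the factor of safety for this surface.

Ordinary method of slices: FS = Σ[c'·Δl_i + (W_i cosα_i − u_i·Δl_i)·tanφ'] / Σ W_i sinα_i, with Δl_i = b_i / cosα_i.
Slice 1: Δl = 2.8/cos(-3.2°) = 2.804 m; N'_1 = 71·cos(-3.2°) − 6·2.804 = 54.1; c'Δl = 5.05; W sinα = -4.0
Slice 2: Δl = 1.6/cos17.4° = 1.677 m; N'_2 = 83·cos17.4° − 2·1.677 = 75.8; c'Δl = 3.02; W sinα = 24.8
Slice 3: Δl = 3.0/cos42.1° = 4.043 m; N'_3 = 123·cos42.1° − 2·4.043 = 83.2; c'Δl = 7.28; W sinα = 82.5
Σc'Δl = 15.3 kN/m; ΣN' = 213.1 kN/m; ΣW sinα = 103.3 kN/m
Resisting = 15.3 + 213.1·tan28.7° = 15.3 + 116.7 = 132.0 kN/m
FS = 132.0 / 103.3 = 1.278

FS = 1.28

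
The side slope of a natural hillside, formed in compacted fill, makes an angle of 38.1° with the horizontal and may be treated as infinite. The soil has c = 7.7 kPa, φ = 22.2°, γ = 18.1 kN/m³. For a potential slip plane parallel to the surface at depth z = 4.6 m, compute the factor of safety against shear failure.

For an infinite slope with a slip plane parallel to the surface (no pore pressure): FS = [c + γz cos²β tanφ] / [γz sinβ cosβ].
γz = 18.1·4.6 = 83.26 kN/m²
Numerator = 7.7 + 83.26·cos²38.1°·tan22.2° = 7.7 + 83.26·0.6193·0.4081 = 28.741 kPa
Denominator = 83.26·sin38.1°·cos38.1° = 83.26·0.6170·0.7869 = 40.428 kPa
FS = 28.741 / 40.428 = 0.711

FS = 0.71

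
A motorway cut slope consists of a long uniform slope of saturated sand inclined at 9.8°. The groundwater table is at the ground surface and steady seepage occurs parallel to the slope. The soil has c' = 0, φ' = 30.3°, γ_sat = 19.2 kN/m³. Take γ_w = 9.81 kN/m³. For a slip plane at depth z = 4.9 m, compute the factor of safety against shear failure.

With seepage parallel to the slope and the water table at the surface, the effective normal stress on the slip plane uses the buoyant unit weight γ' = γ_sat − γ_w while the driving shear stress uses γ_sat:
FS = [c' + γ' z cos²β tanφ'] / [γ_sat z sinβ cosβ]
(For c' = 0 this reduces to FS = (γ'/γ_sat)·tanφ'/tanβ.)
γ' = 19.2 − 9.81 = 9.39 kN/m³
Numerator = 0.0 + 9.39·4.9·cos²9.8°·tan30.3° = 0.0 + 9.39·4.9·0.9710·0.5844 = 26.108 kPa
Denominator = 19.2·4.9·sin9.8°·cos9.8° = 19.2·4.9·0.1702·0.9854 = 15.780 kPa
FS = 26.108 / 15.780 = 1.655

FS = 1.65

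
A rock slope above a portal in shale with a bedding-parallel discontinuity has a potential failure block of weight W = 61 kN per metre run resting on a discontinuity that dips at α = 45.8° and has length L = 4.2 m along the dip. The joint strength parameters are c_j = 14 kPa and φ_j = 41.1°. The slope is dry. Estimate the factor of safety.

Resolving the block weight along and normal to the plane and applying the Mohr–Coulomb strength on the joint:
N' = W cosα = 61·cos45.8° = 42.5 kN/m
Driving force T = W sinα = 61·sin45.8° = 43.7 kN/m
Resisting force R = c_j·L + N'·tanφ_j = 14·4.2 + 42.5·tan41.1° = 58.8 + 37.1 = 95.9 kN/m
FS = R / T = 95.9 / 43.7 = 2.193

FS = 2.19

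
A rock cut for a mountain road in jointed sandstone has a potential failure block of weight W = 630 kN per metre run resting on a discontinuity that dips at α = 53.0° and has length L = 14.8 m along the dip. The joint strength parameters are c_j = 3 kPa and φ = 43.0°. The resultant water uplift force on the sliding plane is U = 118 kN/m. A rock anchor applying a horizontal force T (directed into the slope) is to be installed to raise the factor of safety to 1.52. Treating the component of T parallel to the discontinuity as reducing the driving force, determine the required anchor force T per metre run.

T = 287 kN/m

Resolving forces along and normal to the sliding plane, with the horizontal anchor force T adding T·sinα to the effective normal force and T·cosα acting up the plane against the driving force:
FS = [c_jL + (W cosα − U + T sinα) tanφ] / [W sinα − T cosα]
Without the anchor: N' = 261.1 kN/m, driving T_d = 503.1 kN/m, resisting R = 3·14.8 + 261.1·tan43.0° = 287.9 kN/m, FS = 0.57.
Setting FS = 1.52 and solving for T:
1.52·(503.1 − T cos53.0°) = 287.9 + T sin53.0°·tan43.0°
T·(sin53.0°·tan43.0° + 1.52·cos53.0°) = 1.52·503.1 − 287.9
T·(0.7986·0.9325 + 1.52·0.6018) = 764.8 − 287.9 = 476.9
T·1.6595 = 476.9
T = 287.3 kN/m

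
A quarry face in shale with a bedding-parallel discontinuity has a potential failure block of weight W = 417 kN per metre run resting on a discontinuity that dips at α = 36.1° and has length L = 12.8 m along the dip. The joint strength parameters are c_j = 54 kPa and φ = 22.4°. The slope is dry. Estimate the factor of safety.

Resolving the block weight along and normal to the plane and applying the Mohr–Coulomb strength on the joint:
N' = W cosα = 417·cos36.1° = 336.9 kN/m
Driving force T = W sinα = 417·sin36.1° = 245.7 kN/m
Resisting force R = c_j·L + N'·tanφ = 54·12.8 + 336.9·tan22.4° = 691.2 + 138.9 = 830.1 kN/m
FS = R / T = 830.1 / 245.7 = 3.378

FS = 3.38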